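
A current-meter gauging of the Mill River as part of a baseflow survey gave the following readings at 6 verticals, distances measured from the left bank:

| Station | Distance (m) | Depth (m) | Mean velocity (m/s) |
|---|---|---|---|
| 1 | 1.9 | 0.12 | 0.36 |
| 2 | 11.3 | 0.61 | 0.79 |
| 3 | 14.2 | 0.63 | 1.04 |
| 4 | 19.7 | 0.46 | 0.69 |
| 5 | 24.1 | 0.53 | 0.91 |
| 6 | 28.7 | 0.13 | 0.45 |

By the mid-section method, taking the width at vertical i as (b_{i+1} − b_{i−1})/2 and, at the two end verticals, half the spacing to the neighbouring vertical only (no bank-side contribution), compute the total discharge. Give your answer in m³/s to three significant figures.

9.79 m³/s

w_1 = (11.3 − 1.9)/2 = 4.7 m; q_1 = 0.36 × 0.12 × 4.7 = 0.2030 m³/s
w_2 = (14.2 − 1.9)/2 = 6.15 m; q_2 = 0.79 × 0.61 × 6.15 = 2.964 m³/s
w_3 = (19.7 − 11.3)/2 = 4.2 m; q_3 = 1.04 × 0.63 × 4.2 = 2.752 m³/s
w_4 = (24.1 − 14.2)/2 = 4.95 m; q_4 = 0.69 × 0.46 × 4.95 = 1.571 m³/s
w_5 = (28.7 − 19.7)/2 = 4.5 m; q_5 = 0.91 × 0.53 × 4.5 = 2.170 m³/s
w_6 = (28.7 − 24.1)/2 = 2.3 m; q_6 = 0.45 × 0.13 × 2.3 = 0.1346 m³/s
Q = Σ qᵢ = 9.795 m³/s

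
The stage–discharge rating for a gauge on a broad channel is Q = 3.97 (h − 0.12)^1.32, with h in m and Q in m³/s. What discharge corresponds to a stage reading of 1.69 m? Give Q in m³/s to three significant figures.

Q = 3.97 × (1.69 − 0.12)^1.32 = 3.97 × 1.57^1.32 = 7.201 m³/s

7.20 m³/s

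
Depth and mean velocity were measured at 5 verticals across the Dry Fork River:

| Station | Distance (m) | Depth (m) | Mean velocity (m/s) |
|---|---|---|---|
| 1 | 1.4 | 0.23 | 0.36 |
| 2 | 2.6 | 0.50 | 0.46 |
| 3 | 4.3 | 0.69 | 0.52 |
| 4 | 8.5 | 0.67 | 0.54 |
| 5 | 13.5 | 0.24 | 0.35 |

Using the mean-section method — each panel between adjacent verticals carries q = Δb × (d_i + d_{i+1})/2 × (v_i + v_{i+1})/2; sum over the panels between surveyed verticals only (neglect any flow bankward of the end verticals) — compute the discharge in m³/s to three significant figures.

Panel 1-2: Δb = 1.2 m, d̄ = (0.23+0.50)/2 = 0.365, v̄ = (0.36+0.46)/2 = 0.41 → q = 1.2×0.365×0.41 = 0.1796 m³/s
Panel 2-3: Δb = 1.7 m, d̄ = (0.50+0.69)/2 = 0.595, v̄ = (0.46+0.52)/2 = 0.49 → q = 1.7×0.595×0.49 = 0.4956 m³/s
Panel 3-4: Δb = 4.2 m, d̄ = (0.69+0.67)/2 = 0.68, v̄ = (0.52+0.54)/2 = 0.53 → q = 4.2×0.68×0.53 = 1.514 m³/s
Panel 4-5: Δb = 5 m, d̄ = (0.67+0.24)/2 = 0.455, v̄ = (0.54+0.35)/2 = 0.445 → q = 5×0.455×0.445 = 1.012 m³/s
Q = Σ q = 3.201 m³/s

3.20 m³/s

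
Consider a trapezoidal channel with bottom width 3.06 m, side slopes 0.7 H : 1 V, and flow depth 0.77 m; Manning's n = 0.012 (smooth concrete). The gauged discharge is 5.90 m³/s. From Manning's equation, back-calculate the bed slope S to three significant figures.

A = (b + z·y)·y = (3.06 + 0.7×0.77)×0.77 = 2.771 m²
P = b + 2y√(1+z²) = 3.06 + 2×0.77×√(1+0.7²) = 4.940 m
R = A/P = 2.771/4.940 = 0.5610 m
S = (Q·n / (1·A·R^(2/3)))² = (5.90×0.012 / (1×2.771×0.6802))² = 0.001411

0.00141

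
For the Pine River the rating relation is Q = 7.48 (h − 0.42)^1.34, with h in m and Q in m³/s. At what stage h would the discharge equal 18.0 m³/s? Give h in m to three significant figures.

h − h₀ = (Q/C)^(1/b) = (18.0/7.48)^(1/1.34) = 1.926 m
h = 0.42 + 1.926 = 2.346 m

2.35 m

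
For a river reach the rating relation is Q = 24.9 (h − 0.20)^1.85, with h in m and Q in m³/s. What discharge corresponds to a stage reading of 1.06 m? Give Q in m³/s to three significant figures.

18.8 m³/s

Q = 24.9 × (1.06 − 0.20)^1.85 = 24.9 × 0.86^1.85 = 18.84 m³/s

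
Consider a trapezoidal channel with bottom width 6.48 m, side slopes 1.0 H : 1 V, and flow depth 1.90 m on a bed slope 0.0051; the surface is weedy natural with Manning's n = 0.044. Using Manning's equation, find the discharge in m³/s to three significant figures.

A = (b + z·y)·y = (6.48 + 1.0×1.90)×1.90 = 15.92 m²
P = b + 2y√(1+z²) = 6.48 + 2×1.90×√(1+1.0²) = 11.85 m
R = A/P = 15.92/11.85 = 1.343 m
Q = (1/n)·A·R^(2/3)·S^(1/2) = (1/0.044) × 15.92 × 1.343^(2/3) × 0.0051^(1/2) = 31.46 m³/s

31.5 m³/s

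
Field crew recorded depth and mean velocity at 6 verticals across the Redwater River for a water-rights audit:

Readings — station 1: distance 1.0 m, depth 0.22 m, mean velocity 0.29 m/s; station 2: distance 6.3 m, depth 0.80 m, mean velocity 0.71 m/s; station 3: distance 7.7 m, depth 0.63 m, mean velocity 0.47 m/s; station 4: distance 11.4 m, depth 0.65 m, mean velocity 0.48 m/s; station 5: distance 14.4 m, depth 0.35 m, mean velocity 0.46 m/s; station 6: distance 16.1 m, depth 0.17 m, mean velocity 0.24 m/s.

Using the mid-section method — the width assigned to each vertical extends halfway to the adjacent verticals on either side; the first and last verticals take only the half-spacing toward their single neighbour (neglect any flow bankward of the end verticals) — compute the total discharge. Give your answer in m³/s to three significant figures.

w_1 = (6.3 − 1.0)/2 = 2.65 m; q_1 = 0.29 × 0.22 × 2.65 = 0.1691 m³/s
w_2 = (7.7 − 1.0)/2 = 3.35 m; q_2 = 0.71 × 0.80 × 3.35 = 1.903 m³/s
w_3 = (11.4 − 6.3)/2 = 2.55 m; q_3 = 0.47 × 0.63 × 2.55 = 0.7551 m³/s
w_4 = (14.4 − 7.7)/2 = 3.35 m; q_4 = 0.48 × 0.65 × 3.35 = 1.045 m³/s
w_5 = (16.1 − 11.4)/2 = 2.35 m; q_5 = 0.46 × 0.35 × 2.35 = 0.3784 m³/s
w_6 = (16.1 − 14.4)/2 = 0.85 m; q_6 = 0.24 × 0.17 × 0.85 = 0.03468 m³/s
Q = Σ qᵢ = 4.285 m³/s

4.29 m³/s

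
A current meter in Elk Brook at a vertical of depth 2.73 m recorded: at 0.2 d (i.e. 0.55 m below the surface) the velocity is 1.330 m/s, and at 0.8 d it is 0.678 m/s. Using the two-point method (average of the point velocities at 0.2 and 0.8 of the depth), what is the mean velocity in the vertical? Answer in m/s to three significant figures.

v̄ = (1.330 + 0.678) / 2 = 1.004 m/s

1.00 m/s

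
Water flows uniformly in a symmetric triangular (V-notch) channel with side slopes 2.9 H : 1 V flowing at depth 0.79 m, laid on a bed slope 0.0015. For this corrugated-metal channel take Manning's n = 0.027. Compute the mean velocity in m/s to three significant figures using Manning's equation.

0.744 m/s

A = z·y² = 2.9×0.79² = 1.810 m²
P = 2y√(1+z²) = 2×0.79×√(1+2.9²) = 4.847 m
R = A/P = 1.810/4.847 = 0.3734 m
Q = (1/n)·A·R^(2/3)·S^(1/2) = (1/0.027) × 1.810 × 0.3734^(2/3) × 0.0015^(1/2) = 1.346 m³/s
V = Q/A = 1.346/1.810 = 0.7438 m/s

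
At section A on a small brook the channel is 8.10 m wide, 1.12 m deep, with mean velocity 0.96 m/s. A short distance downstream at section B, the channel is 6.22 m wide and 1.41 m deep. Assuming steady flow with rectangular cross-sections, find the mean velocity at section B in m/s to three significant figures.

0.993 m/s

Q = A₁V₁ = (8.10×1.12) × 0.96 = 8.709 m³/s
A₂ = 6.22 × 1.41 = 8.770 m²
V₂ = Q/A₂ = 8.709/8.770 = 0.9930 m/s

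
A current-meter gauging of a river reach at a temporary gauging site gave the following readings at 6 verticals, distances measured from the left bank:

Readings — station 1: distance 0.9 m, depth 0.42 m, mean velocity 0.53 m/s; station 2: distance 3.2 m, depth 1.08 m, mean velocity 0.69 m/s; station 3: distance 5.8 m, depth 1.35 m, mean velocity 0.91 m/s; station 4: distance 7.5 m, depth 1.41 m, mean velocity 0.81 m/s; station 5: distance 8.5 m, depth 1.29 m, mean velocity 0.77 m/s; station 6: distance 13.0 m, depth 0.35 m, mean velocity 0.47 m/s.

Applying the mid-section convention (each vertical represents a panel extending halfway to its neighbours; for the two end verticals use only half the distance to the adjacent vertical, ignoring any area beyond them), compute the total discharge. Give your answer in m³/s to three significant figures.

9.37 m³/s

w_1 = (3.2 − 0.9)/2 = 1.15 m; q_1 = 0.53 × 0.42 × 1.15 = 0.2560 m³/s
w_2 = (5.8 − 0.9)/2 = 2.45 m; q_2 = 0.69 × 1.08 × 2.45 = 1.826 m³/s
w_3 = (7.5 − 3.2)/2 = 2.15 m; q_3 = 0.91 × 1.35 × 2.15 = 2.641 m³/s
w_4 = (8.5 − 5.8)/2 = 1.35 m; q_4 = 0.81 × 1.41 × 1.35 = 1.542 m³/s
w_5 = (13.0 − 7.5)/2 = 2.75 m; q_5 = 0.77 × 1.29 × 2.75 = 2.732 m³/s
w_6 = (13.0 − 8.5)/2 = 2.25 m; q_6 = 0.47 × 0.35 × 2.25 = 0.3701 m³/s
Q = Σ qᵢ = 9.367 m³/s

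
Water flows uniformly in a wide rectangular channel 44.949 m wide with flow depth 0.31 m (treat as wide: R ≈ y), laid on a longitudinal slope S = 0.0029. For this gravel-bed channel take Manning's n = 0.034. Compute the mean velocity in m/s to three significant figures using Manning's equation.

A = b·y = 44.949 × 0.31 = 13.93 m²
Wide channel: R ≈ y = 0.31 m
Q = (1/n)·A·R^(2/3)·S^(1/2) = (1/0.034) × 13.93 × 0.3100^(2/3) × 0.0029^(1/2) = 10.11 m³/s
V = Q/A = 10.11/13.93 = 0.7255 m/s

0.725 m/s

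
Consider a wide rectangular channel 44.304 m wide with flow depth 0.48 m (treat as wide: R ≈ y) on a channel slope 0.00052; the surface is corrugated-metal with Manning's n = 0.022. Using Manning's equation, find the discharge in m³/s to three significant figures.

A = b·y = 44.304 × 0.48 = 21.27 m²
Wide channel: R ≈ y = 0.48 m
Q = (1/n)·A·R^(2/3)·S^(1/2) = (1/0.022) × 21.27 × 0.4800^(2/3) × 0.00052^(1/2) = 13.51 m³/s

13.5 m³/s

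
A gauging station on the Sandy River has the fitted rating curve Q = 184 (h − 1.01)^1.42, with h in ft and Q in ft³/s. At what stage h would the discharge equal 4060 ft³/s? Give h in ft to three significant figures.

h − h₀ = (Q/C)^(1/b) = (4060/184)^(1/1.42) = 8.836 ft
h = 1.01 + 8.836 = 9.846 ft

9.85 ft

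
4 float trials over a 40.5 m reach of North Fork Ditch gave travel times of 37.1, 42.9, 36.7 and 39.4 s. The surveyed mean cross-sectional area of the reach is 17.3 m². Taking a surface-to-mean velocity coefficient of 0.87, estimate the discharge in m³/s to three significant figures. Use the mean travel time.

t̄ = (37.1 + 42.9 + 36.7 + 39.4) / 4 = 39.025 s
v_surface = L / t̄ = 40.5 / 39.025 = 1.038 m/s
v_mean = 0.87 × 1.038 = 0.9029 m/s
Q = A × v_mean = 17.3 × 0.9029 = 15.62 m³/s

15.6 m³/s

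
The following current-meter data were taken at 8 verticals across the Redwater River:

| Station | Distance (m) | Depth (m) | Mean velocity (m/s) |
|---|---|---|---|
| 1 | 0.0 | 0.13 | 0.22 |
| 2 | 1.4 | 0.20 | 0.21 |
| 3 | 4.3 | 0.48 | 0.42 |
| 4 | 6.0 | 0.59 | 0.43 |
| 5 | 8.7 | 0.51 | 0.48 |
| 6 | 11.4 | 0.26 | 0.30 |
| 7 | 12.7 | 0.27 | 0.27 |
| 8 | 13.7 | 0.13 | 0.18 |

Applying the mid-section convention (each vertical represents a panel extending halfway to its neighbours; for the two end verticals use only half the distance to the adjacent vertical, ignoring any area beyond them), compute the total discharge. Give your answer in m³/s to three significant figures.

2.04 m³/s

w_1 = (1.4 − 0.0)/2 = 0.7 m; q_1 = 0.22 × 0.13 × 0.7 = 0.02002 m³/s
w_2 = (4.3 − 0.0)/2 = 2.15 m; q_2 = 0.21 × 0.20 × 2.15 = 0.09030 m³/s
w_3 = (6.0 − 1.4)/2 = 2.3 m; q_3 = 0.42 × 0.48 × 2.3 = 0.4637 m³/s
w_4 = (8.7 − 4.3)/2 = 2.2 m; q_4 = 0.43 × 0.59 × 2.2 = 0.5581 m³/s
w_5 = (11.4 − 6.0)/2 = 2.7 m; q_5 = 0.48 × 0.51 × 2.7 = 0.6610 m³/s
w_6 = (12.7 − 8.7)/2 = 2 m; q_6 = 0.30 × 0.26 × 2 = 0.1560 m³/s
w_7 = (13.7 − 11.4)/2 = 1.15 m; q_7 = 0.27 × 0.27 × 1.15 = 0.08384 m³/s
w_8 = (13.7 − 12.7)/2 = 0.5 m; q_8 = 0.18 × 0.13 × 0.5 = 0.01170 m³/s
Q = Σ qᵢ = 2.045 m³/s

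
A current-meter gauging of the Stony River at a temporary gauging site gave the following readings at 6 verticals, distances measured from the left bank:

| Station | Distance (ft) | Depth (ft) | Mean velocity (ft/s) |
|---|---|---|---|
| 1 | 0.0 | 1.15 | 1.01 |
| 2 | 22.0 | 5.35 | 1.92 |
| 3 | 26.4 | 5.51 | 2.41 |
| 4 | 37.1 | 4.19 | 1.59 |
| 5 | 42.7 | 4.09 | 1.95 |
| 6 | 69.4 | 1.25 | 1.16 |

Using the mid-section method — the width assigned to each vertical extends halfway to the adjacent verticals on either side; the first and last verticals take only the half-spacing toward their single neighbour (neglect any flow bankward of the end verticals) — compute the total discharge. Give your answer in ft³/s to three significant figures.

451 ft³/s

w_1 = (22.0 − 0.0)/2 = 11 ft; q_1 = 1.01 × 1.15 × 11 = 12.78 ft³/s
w_2 = (26.4 − 0.0)/2 = 13.2 ft; q_2 = 1.92 × 5.35 × 13.2 = 135.6 ft³/s
w_3 = (37.1 − 22.0)/2 = 7.55 ft; q_3 = 2.41 × 5.51 × 7.55 = 100.3 ft³/s
w_4 = (42.7 − 26.4)/2 = 8.15 ft; q_4 = 1.59 × 4.19 × 8.15 = 54.30 ft³/s
w_5 = (69.4 − 37.1)/2 = 16.15 ft; q_5 = 1.95 × 4.09 × 16.15 = 128.8 ft³/s
w_6 = (69.4 − 42.7)/2 = 13.35 ft; q_6 = 1.16 × 1.25 × 13.35 = 19.36 ft³/s
Q = Σ qᵢ = 451.1 ft³/s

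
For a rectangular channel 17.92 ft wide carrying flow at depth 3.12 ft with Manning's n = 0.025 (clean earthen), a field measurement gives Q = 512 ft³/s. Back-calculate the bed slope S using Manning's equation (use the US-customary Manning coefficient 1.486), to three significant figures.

0.00775

A = b·y = 17.92 × 3.12 = 55.91 ft²
P = b + 2y = 17.92 + 2×3.12 = 24.16 ft
R = A/P = 55.91/24.16 = 2.314 ft
S = (Q·n / (1.486·A·R^(2/3)))² = (512×0.025 / (1.486×55.91×1.750))² = 0.007754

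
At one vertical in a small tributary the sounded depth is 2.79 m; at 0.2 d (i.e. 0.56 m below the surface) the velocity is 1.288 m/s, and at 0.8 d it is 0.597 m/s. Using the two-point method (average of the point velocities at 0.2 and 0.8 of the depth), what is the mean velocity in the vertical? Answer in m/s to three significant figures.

0.943 m/s

v̄ = (1.288 + 0.597) / 2 = 0.9425 m/s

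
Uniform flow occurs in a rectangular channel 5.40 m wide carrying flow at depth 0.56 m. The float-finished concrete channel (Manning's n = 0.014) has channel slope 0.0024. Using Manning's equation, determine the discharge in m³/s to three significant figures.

A = b·y = 5.40 × 0.56 = 3.024 m²
P = b + 2y = 5.40 + 2×0.56 = 6.520 m
R = A/P = 3.024/6.520 = 0.4638 m
Q = (1/n)·A·R^(2/3)·S^(1/2) = (1/0.014) × 3.024 × 0.4638^(2/3) × 0.0024^(1/2) = 6.340 m³/s

6.34 m³/s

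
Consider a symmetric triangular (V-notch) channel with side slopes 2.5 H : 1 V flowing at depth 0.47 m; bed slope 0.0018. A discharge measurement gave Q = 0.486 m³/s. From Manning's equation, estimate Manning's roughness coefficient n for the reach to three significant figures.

0.0175

A = z·y² = 2.5×0.47² = 0.5523 m²
P = 2y√(1+z²) = 2×0.47×√(1+2.5²) = 2.531 m
R = A/P = 0.5523/2.531 = 0.2182 m
n = (1/Q)·A·R^(2/3)·S^(1/2) = (1/0.486) × 0.5523 × 0.3624 × 0.04243 = 0.01747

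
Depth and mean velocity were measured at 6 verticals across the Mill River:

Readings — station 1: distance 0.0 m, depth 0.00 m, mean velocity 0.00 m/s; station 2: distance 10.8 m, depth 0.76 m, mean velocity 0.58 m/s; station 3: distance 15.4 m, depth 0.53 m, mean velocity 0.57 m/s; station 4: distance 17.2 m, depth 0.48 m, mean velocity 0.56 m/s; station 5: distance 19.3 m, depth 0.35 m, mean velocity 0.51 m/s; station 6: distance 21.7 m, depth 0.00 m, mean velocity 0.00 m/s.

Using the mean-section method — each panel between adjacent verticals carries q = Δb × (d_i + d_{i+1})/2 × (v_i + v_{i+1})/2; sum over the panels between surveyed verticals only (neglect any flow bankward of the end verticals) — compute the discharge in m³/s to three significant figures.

Panel 1-2: Δb = 10.8 m, d̄ = (0.00+0.76)/2 = 0.38, v̄ = (0.00+0.58)/2 = 0.29 → q = 10.8×0.38×0.29 = 1.190 m³/s
Panel 2-3: Δb = 4.6 m, d̄ = (0.76+0.53)/2 = 0.645, v̄ = (0.58+0.57)/2 = 0.575 → q = 4.6×0.645×0.575 = 1.706 m³/s
Panel 3-4: Δb = 1.8 m, d̄ = (0.53+0.48)/2 = 0.505, v̄ = (0.57+0.56)/2 = 0.565 → q = 1.8×0.505×0.565 = 0.5136 m³/s
Panel 4-5: Δb = 2.1 m, d̄ = (0.48+0.35)/2 = 0.415, v̄ = (0.56+0.51)/2 = 0.535 → q = 2.1×0.415×0.535 = 0.4663 m³/s
Panel 5-6: Δb = 2.4 m, d̄ = (0.35+0.00)/2 = 0.175, v̄ = (0.51+0.00)/2 = 0.255 → q = 2.4×0.175×0.255 = 0.1071 m³/s
Q = Σ q = 3.983 m³/s

3.98 m³/s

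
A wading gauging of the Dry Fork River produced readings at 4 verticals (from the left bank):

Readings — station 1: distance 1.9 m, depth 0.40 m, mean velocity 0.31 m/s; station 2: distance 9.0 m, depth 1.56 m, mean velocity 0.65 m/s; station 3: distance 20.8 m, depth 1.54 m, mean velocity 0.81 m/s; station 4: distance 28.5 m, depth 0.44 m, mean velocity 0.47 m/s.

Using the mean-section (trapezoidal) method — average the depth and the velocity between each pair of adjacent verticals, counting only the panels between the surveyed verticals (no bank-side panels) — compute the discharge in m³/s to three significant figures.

Panel 1-2: Δb = 7.1 m, d̄ = (0.40+1.56)/2 = 0.98, v̄ = (0.31+0.65)/2 = 0.48 → q = 7.1×0.98×0.48 = 3.340 m³/s
Panel 2-3: Δb = 11.8 m, d̄ = (1.56+1.54)/2 = 1.55, v̄ = (0.65+0.81)/2 = 0.73 → q = 11.8×1.55×0.73 = 13.35 m³/s
Panel 3-4: Δb = 7.7 m, d̄ = (1.54+0.44)/2 = 0.99, v̄ = (0.81+0.47)/2 = 0.64 → q = 7.7×0.99×0.64 = 4.879 m³/s
Q = Σ q = 21.57 m³/s

21.6 m³/s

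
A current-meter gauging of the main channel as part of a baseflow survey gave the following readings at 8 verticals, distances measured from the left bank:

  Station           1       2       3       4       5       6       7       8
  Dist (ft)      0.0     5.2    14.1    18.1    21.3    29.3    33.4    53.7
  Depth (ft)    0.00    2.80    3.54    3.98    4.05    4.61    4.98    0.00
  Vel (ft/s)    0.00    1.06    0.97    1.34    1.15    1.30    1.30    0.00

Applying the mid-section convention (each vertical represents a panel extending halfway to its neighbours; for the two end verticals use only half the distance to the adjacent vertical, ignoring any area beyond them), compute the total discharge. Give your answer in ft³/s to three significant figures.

204 ft³/s

w_2 = (14.1 − 0.0)/2 = 7.05 ft; q_2 = 1.06 × 2.80 × 7.05 = 20.92 ft³/s
w_3 = (18.1 − 5.2)/2 = 6.45 ft; q_3 = 0.97 × 3.54 × 6.45 = 22.15 ft³/s
w_4 = (21.3 − 14.1)/2 = 3.6 ft; q_4 = 1.34 × 3.98 × 3.6 = 19.20 ft³/s
w_5 = (29.3 − 18.1)/2 = 5.6 ft; q_5 = 1.15 × 4.05 × 5.6 = 26.08 ft³/s
w_6 = (33.4 − 21.3)/2 = 6.05 ft; q_6 = 1.30 × 4.61 × 6.05 = 36.26 ft³/s
w_7 = (53.7 − 29.3)/2 = 12.2 ft; q_7 = 1.30 × 4.98 × 12.2 = 78.98 ft³/s
Stations 1, 8 contribute zero (depth or velocity is 0).
Q = Σ qᵢ = 203.6 ft³/s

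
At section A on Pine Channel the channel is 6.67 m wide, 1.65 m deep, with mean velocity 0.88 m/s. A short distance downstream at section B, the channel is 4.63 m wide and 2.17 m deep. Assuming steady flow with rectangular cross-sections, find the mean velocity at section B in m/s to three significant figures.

Q = A₁V₁ = (6.67×1.65) × 0.88 = 9.685 m³/s
A₂ = 4.63 × 2.17 = 10.05 m²
V₂ = Q/A₂ = 9.685/10.05 = 0.9639 m/s

0.964 m/s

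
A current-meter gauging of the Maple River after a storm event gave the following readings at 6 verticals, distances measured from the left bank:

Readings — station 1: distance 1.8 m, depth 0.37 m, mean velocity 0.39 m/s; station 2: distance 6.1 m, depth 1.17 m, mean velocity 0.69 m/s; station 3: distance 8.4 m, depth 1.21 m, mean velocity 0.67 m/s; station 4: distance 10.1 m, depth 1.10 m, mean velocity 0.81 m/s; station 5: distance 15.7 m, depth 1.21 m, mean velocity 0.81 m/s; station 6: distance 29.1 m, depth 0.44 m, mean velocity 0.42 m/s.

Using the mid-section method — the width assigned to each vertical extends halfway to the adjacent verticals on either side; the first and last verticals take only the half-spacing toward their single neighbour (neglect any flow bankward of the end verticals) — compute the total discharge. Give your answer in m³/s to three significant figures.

18.4 m³/s

w_1 = (6.1 − 1.8)/2 = 2.15 m; q_1 = 0.39 × 0.37 × 2.15 = 0.3102 m³/s
w_2 = (8.4 − 1.8)/2 = 3.3 m; q_2 = 0.69 × 1.17 × 3.3 = 2.664 m³/s
w_3 = (10.1 − 6.1)/2 = 2 m; q_3 = 0.67 × 1.21 × 2 = 1.621 m³/s
w_4 = (15.7 − 8.4)/2 = 3.65 m; q_4 = 0.81 × 1.10 × 3.65 = 3.252 m³/s
w_5 = (29.1 − 10.1)/2 = 9.5 m; q_5 = 0.81 × 1.21 × 9.5 = 9.311 m³/s
w_6 = (29.1 − 15.7)/2 = 6.7 m; q_6 = 0.42 × 0.44 × 6.7 = 1.238 m³/s
Q = Σ qᵢ = 18.40 m³/s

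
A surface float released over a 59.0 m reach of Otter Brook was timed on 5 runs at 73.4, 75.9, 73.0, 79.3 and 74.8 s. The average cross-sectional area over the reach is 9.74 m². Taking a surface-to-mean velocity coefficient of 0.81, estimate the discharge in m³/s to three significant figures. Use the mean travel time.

6.18 m³/s

t̄ = (73.4 + 75.9 + 73.0 + 79.3 + 74.8) / 5 = 75.28 s
v_surface = L / t̄ = 59.0 / 75.28 = 0.7837 m/s
v_mean = 0.81 × 0.7837 = 0.6348 m/s
Q = A × v_mean = 9.74 × 0.6348 = 6.183 m³/s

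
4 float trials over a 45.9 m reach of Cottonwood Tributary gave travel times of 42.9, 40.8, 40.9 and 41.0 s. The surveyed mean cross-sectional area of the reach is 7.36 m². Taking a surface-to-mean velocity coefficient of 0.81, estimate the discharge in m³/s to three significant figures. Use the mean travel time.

6.61 m³/s

t̄ = (42.9 + 40.8 + 40.9 + 41.0) / 4 = 41.4 s
v_surface = L / t̄ = 45.9 / 41.4 = 1.109 m/s
v_mean = 0.81 × 1.109 = 0.8980 m/s
Q = A × v_mean = 7.36 × 0.8980 = 6.610 m³/s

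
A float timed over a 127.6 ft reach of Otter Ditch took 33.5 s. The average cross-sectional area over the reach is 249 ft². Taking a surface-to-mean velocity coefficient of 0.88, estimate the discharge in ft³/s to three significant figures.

v_surface = L / t̄ = 127.6 / 33.5 = 3.809 ft/s
v_mean = 0.88 × 3.809 = 3.352 ft/s
Q = A × v_mean = 249 × 3.352 = 834.6 ft³/s

835 ft³/s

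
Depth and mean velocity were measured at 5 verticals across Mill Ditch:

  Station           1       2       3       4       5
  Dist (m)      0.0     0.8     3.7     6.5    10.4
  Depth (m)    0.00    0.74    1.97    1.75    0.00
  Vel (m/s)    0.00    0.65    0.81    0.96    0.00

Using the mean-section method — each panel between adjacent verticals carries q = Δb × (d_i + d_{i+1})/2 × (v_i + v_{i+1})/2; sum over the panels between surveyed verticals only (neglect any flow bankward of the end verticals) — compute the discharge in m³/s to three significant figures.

9.21 m³/s

Panel 1-2: Δb = 0.8 m, d̄ = (0.00+0.74)/2 = 0.37, v̄ = (0.00+0.65)/2 = 0.325 → q = 0.8×0.37×0.325 = 0.09620 m³/s
Panel 2-3: Δb = 2.9 m, d̄ = (0.74+1.97)/2 = 1.355, v̄ = (0.65+0.81)/2 = 0.73 → q = 2.9×1.355×0.73 = 2.869 m³/s
Panel 3-4: Δb = 2.8 m, d̄ = (1.97+1.75)/2 = 1.86, v̄ = (0.81+0.96)/2 = 0.885 → q = 2.8×1.86×0.885 = 4.609 m³/s
Panel 4-5: Δb = 3.9 m, d̄ = (1.75+0.00)/2 = 0.875, v̄ = (0.96+0.00)/2 = 0.48 → q = 3.9×0.875×0.48 = 1.638 m³/s
Q = Σ q = 9.212 m³/s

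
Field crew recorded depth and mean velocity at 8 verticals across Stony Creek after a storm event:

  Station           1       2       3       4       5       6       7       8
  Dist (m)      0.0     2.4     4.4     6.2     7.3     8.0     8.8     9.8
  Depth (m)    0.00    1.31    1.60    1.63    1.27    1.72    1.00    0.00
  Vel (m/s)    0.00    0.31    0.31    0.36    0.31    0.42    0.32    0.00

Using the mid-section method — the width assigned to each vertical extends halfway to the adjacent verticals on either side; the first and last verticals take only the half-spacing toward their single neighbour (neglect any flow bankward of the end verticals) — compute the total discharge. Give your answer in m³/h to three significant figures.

w_2 = (4.4 − 0.0)/2 = 2.2 m; q_2 = 0.31 × 1.31 × 2.2 = 0.8934 m³/s
w_3 = (6.2 − 2.4)/2 = 1.9 m; q_3 = 0.31 × 1.60 × 1.9 = 0.9424 m³/s
w_4 = (7.3 − 4.4)/2 = 1.45 m; q_4 = 0.36 × 1.63 × 1.45 = 0.8509 m³/s
w_5 = (8.0 − 6.2)/2 = 0.9 m; q_5 = 0.31 × 1.27 × 0.9 = 0.3543 m³/s
w_6 = (8.8 − 7.3)/2 = 0.75 m; q_6 = 0.42 × 1.72 × 0.75 = 0.5418 m³/s
w_7 = (9.8 − 8.0)/2 = 0.9 m; q_7 = 0.32 × 1.00 × 0.9 = 0.2880 m³/s
Stations 1, 8 contribute zero (depth or velocity is 0).
Q = Σ qᵢ = 3.871 m³/s
= 3.871 × 3600 = 13930 m³/h

13900 m³/h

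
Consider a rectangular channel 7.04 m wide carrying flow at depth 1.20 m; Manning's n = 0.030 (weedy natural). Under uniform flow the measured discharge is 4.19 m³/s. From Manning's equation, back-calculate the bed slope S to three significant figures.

0.000257

A = b·y = 7.04 × 1.20 = 8.448 m²
P = b + 2y = 7.04 + 2×1.20 = 9.440 m
R = A/P = 8.448/9.440 = 0.8949 m
S = (Q·n / (1·A·R^(2/3)))² = (4.19×0.030 / (1×8.448×0.9287))² = 0.0002567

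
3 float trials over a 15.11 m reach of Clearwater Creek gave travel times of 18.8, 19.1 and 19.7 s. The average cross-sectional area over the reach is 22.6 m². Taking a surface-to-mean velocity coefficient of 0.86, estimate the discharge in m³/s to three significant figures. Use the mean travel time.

15.3 m³/s

t̄ = (18.8 + 19.1 + 19.7) / 3 = 19.2 s
v_surface = L / t̄ = 15.11 / 19.2 = 0.7870 m/s
v_mean = 0.86 × 0.7870 = 0.6768 m/s
Q = A × v_mean = 22.6 × 0.6768 = 15.30 m³/s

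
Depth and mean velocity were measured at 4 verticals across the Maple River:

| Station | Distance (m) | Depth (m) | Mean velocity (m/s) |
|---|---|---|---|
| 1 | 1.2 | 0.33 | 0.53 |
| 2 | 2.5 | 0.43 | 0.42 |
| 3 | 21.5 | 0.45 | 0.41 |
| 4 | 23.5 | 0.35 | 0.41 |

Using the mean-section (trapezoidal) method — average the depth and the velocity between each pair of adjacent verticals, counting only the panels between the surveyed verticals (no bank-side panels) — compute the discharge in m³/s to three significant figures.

4.03 m³/s

Panel 1-2: Δb = 1.3 m, d̄ = (0.33+0.43)/2 = 0.38, v̄ = (0.53+0.42)/2 = 0.475 → q = 1.3×0.38×0.475 = 0.2347 m³/s
Panel 2-3: Δb = 19 m, d̄ = (0.43+0.45)/2 = 0.44, v̄ = (0.42+0.41)/2 = 0.415 → q = 19×0.44×0.415 = 3.469 m³/s
Panel 3-4: Δb = 2 m, d̄ = (0.45+0.35)/2 = 0.4, v̄ = (0.41+0.41)/2 = 0.41 → q = 2×0.4×0.41 = 0.3280 m³/s
Q = Σ q = 4.032 m³/s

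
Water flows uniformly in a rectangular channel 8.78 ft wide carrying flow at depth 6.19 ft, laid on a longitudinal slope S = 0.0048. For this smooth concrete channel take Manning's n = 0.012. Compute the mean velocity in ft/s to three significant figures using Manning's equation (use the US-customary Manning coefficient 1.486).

16.1 ft/s

A = b·y = 8.78 × 6.19 = 54.35 ft²
P = b + 2y = 8.78 + 2×6.19 = 21.16 ft
R = A/P = 54.35/21.16 = 2.568 ft
Q = (1.486/n)·A·R^(2/3)·S^(1/2) = (1.486/0.012) × 54.35 × 2.568^(2/3) × 0.0048^(1/2) = 874.5 ft³/s
V = Q/A = 874.5/54.35 = 16.09 ft/s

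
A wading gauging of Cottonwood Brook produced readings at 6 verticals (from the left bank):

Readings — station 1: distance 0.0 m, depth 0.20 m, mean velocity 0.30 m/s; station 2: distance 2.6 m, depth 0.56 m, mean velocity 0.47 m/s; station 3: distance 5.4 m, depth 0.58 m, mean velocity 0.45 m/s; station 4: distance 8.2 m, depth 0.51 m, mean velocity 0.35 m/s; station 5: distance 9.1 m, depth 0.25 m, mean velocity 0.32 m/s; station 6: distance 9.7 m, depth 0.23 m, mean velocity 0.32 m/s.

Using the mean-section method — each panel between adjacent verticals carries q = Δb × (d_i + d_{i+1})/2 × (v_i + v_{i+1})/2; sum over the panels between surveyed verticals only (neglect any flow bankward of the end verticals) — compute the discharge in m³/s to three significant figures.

1.89 m³/s

Panel 1-2: Δb = 2.6 m, d̄ = (0.20+0.56)/2 = 0.38, v̄ = (0.30+0.47)/2 = 0.385 → q = 2.6×0.38×0.385 = 0.3804 m³/s
Panel 2-3: Δb = 2.8 m, d̄ = (0.56+0.58)/2 = 0.57, v̄ = (0.47+0.45)/2 = 0.46 → q = 2.8×0.57×0.46 = 0.7342 m³/s
Panel 3-4: Δb = 2.8 m, d̄ = (0.58+0.51)/2 = 0.545, v̄ = (0.45+0.35)/2 = 0.4 → q = 2.8×0.545×0.4 = 0.6104 m³/s
Panel 4-5: Δb = 0.9 m, d̄ = (0.51+0.25)/2 = 0.38, v̄ = (0.35+0.32)/2 = 0.335 → q = 0.9×0.38×0.335 = 0.1146 m³/s
Panel 5-6: Δb = 0.6 m, d̄ = (0.25+0.23)/2 = 0.24, v̄ = (0.32+0.32)/2 = 0.32 → q = 0.6×0.24×0.32 = 0.04608 m³/s
Q = Σ q = 1.886 m³/s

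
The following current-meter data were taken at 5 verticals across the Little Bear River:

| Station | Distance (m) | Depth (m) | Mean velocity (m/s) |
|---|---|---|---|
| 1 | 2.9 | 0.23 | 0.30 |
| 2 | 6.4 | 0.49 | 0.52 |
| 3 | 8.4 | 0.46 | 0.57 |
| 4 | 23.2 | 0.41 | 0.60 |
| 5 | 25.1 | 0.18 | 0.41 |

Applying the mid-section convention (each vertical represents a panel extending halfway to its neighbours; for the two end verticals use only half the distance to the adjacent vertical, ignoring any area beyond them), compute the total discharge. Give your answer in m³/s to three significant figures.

5.15 m³/s

w_1 = (6.4 − 2.9)/2 = 1.75 m; q_1 = 0.30 × 0.23 × 1.75 = 0.1208 m³/s
w_2 = (8.4 − 2.9)/2 = 2.75 m; q_2 = 0.52 × 0.49 × 2.75 = 0.7007 m³/s
w_3 = (23.2 − 6.4)/2 = 8.4 m; q_3 = 0.57 × 0.46 × 8.4 = 2.202 m³/s
w_4 = (25.1 − 8.4)/2 = 8.35 m; q_4 = 0.60 × 0.41 × 8.35 = 2.054 m³/s
w_5 = (25.1 − 23.2)/2 = 0.95 m; q_5 = 0.41 × 0.18 × 0.95 = 0.07011 m³/s
Q = Σ qᵢ = 5.148 m³/s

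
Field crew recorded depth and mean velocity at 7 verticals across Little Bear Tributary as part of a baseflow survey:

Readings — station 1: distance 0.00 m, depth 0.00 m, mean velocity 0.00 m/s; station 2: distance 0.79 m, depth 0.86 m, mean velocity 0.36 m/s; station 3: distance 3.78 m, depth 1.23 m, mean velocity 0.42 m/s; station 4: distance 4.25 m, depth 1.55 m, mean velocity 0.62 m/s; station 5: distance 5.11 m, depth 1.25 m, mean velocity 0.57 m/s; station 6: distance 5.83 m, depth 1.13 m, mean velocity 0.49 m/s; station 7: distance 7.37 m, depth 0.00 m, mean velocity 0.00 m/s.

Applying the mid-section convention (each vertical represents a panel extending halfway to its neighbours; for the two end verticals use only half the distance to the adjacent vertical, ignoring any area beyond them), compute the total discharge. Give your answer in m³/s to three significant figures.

w_2 = (3.78 − 0.00)/2 = 1.89 m; q_2 = 0.36 × 0.86 × 1.89 = 0.5851 m³/s
w_3 = (4.25 − 0.79)/2 = 1.73 m; q_3 = 0.42 × 1.23 × 1.73 = 0.8937 m³/s
w_4 = (5.11 − 3.78)/2 = 0.665 m; q_4 = 0.62 × 1.55 × 0.665 = 0.6391 m³/s
w_5 = (5.83 − 4.25)/2 = 0.79 m; q_5 = 0.57 × 1.25 × 0.79 = 0.5629 m³/s
w_6 = (7.37 − 5.11)/2 = 1.13 m; q_6 = 0.49 × 1.13 × 1.13 = 0.6257 m³/s
Stations 1, 7 contribute zero (depth or velocity is 0).
Q = Σ qᵢ = 3.306 m³/s

3.31 m³/s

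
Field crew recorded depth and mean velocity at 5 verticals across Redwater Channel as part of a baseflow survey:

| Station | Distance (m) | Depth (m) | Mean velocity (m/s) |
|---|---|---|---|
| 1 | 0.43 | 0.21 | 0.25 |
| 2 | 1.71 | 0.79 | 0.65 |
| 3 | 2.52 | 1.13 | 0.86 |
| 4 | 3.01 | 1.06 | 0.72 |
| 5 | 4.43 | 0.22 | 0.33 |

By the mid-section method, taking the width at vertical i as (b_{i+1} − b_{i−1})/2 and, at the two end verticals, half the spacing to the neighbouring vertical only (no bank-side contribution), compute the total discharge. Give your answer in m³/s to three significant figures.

w_1 = (1.71 − 0.43)/2 = 0.64 m; q_1 = 0.25 × 0.21 × 0.64 = 0.03360 m³/s
w_2 = (2.52 − 0.43)/2 = 1.045 m; q_2 = 0.65 × 0.79 × 1.045 = 0.5366 m³/s
w_3 = (3.01 − 1.71)/2 = 0.65 m; q_3 = 0.86 × 1.13 × 0.65 = 0.6317 m³/s
w_4 = (4.43 − 2.52)/2 = 0.955 m; q_4 = 0.72 × 1.06 × 0.955 = 0.7289 m³/s
w_5 = (4.43 − 3.01)/2 = 0.71 m; q_5 = 0.33 × 0.22 × 0.71 = 0.05155 m³/s
Q = Σ qᵢ = 1.982 m³/s

1.98 m³/s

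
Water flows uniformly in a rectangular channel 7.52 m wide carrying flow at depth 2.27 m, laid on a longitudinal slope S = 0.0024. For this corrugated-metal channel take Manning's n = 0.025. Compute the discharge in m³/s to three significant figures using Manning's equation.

A = b·y = 7.52 × 2.27 = 17.07 m²
P = b + 2y = 7.52 + 2×2.27 = 12.06 m
R = A/P = 17.07/12.06 = 1.415 m
Q = (1/n)·A·R^(2/3)·S^(1/2) = (1/0.025) × 17.07 × 1.415^(2/3) × 0.0024^(1/2) = 42.17 m³/s

42.2 m³/s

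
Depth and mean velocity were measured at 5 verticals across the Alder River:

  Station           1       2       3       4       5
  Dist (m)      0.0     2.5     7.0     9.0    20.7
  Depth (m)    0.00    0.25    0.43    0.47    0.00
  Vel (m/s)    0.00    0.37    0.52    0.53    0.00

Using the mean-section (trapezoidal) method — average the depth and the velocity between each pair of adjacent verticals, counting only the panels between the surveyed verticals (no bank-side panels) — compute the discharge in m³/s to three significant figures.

Panel 1-2: Δb = 2.5 m, d̄ = (0.00+0.25)/2 = 0.125, v̄ = (0.00+0.37)/2 = 0.185 → q = 2.5×0.125×0.185 = 0.05781 m³/s
Panel 2-3: Δb = 4.5 m, d̄ = (0.25+0.43)/2 = 0.34, v̄ = (0.37+0.52)/2 = 0.445 → q = 4.5×0.34×0.445 = 0.6809 m³/s
Panel 3-4: Δb = 2 m, d̄ = (0.43+0.47)/2 = 0.45, v̄ = (0.52+0.53)/2 = 0.525 → q = 2×0.45×0.525 = 0.4725 m³/s
Panel 4-5: Δb = 11.7 m, d̄ = (0.47+0.00)/2 = 0.235, v̄ = (0.53+0.00)/2 = 0.265 → q = 11.7×0.235×0.265 = 0.7286 m³/s
Q = Σ q = 1.940 m³/s

1.94 m³/s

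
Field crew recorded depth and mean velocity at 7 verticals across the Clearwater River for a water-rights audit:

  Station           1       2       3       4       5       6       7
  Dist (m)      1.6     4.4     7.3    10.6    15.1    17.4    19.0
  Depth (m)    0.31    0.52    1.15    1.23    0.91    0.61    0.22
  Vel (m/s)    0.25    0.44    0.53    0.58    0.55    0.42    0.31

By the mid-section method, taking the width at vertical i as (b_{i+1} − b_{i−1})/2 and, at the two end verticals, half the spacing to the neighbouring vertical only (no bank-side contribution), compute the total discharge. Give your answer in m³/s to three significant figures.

w_1 = (4.4 − 1.6)/2 = 1.4 m; q_1 = 0.25 × 0.31 × 1.4 = 0.1085 m³/s
w_2 = (7.3 − 1.6)/2 = 2.85 m; q_2 = 0.44 × 0.52 × 2.85 = 0.6521 m³/s
w_3 = (10.6 − 4.4)/2 = 3.1 m; q_3 = 0.53 × 1.15 × 3.1 = 1.889 m³/s
w_4 = (15.1 − 7.3)/2 = 3.9 m; q_4 = 0.58 × 1.23 × 3.9 = 2.782 m³/s
w_5 = (17.4 − 10.6)/2 = 3.4 m; q_5 = 0.55 × 0.91 × 3.4 = 1.702 m³/s
w_6 = (19.0 − 15.1)/2 = 1.95 m; q_6 = 0.42 × 0.61 × 1.95 = 0.4996 m³/s
w_7 = (19.0 − 17.4)/2 = 0.8 m; q_7 = 0.31 × 0.22 × 0.8 = 0.05456 m³/s
Q = Σ qᵢ = 7.688 m³/s

7.69 m³/s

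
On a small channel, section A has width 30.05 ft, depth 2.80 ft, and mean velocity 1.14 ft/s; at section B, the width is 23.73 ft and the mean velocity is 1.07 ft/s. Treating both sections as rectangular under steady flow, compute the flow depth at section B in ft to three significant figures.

Q = A₁V₁ = (30.05×2.80) × 1.14 = 95.92 ft³/s
d₂ = Q/(b₂ V₂) = 95.92/(23.73×1.07) = 3.778 ft

3.78 ft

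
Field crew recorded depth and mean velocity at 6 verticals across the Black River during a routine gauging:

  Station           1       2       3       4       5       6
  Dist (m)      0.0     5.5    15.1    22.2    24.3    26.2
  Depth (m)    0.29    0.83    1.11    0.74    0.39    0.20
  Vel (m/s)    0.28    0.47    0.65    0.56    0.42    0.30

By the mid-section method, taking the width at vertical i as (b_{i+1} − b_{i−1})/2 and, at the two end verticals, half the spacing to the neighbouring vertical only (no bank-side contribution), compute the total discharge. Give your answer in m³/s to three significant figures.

w_1 = (5.5 − 0.0)/2 = 2.75 m; q_1 = 0.28 × 0.29 × 2.75 = 0.2233 m³/s
w_2 = (15.1 − 0.0)/2 = 7.55 m; q_2 = 0.47 × 0.83 × 7.55 = 2.945 m³/s
w_3 = (22.2 − 5.5)/2 = 8.35 m; q_3 = 0.65 × 1.11 × 8.35 = 6.025 m³/s
w_4 = (24.3 − 15.1)/2 = 4.6 m; q_4 = 0.56 × 0.74 × 4.6 = 1.906 m³/s
w_5 = (26.2 − 22.2)/2 = 2 m; q_5 = 0.42 × 0.39 × 2 = 0.3276 m³/s
w_6 = (26.2 − 24.3)/2 = 0.95 m; q_6 = 0.30 × 0.20 × 0.95 = 0.05700 m³/s
Q = Σ qᵢ = 11.48 m³/s

11.5 m³/s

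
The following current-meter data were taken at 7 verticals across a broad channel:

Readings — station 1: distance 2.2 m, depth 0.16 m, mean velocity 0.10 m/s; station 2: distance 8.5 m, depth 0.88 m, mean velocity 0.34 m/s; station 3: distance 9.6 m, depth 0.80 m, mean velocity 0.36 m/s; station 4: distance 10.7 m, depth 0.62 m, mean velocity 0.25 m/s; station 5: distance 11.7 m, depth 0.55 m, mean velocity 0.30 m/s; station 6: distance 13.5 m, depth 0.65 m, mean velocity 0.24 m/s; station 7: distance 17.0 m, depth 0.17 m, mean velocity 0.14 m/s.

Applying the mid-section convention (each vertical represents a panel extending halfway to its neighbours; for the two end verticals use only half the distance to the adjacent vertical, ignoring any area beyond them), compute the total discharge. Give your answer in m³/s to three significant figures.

w_1 = (8.5 − 2.2)/2 = 3.15 m; q_1 = 0.10 × 0.16 × 3.15 = 0.05040 m³/s
w_2 = (9.6 − 2.2)/2 = 3.7 m; q_2 = 0.34 × 0.88 × 3.7 = 1.107 m³/s
w_3 = (10.7 − 8.5)/2 = 1.1 m; q_3 = 0.36 × 0.80 × 1.1 = 0.3168 m³/s
w_4 = (11.7 − 9.6)/2 = 1.05 m; q_4 = 0.25 × 0.62 × 1.05 = 0.1628 m³/s
w_5 = (13.5 − 10.7)/2 = 1.4 m; q_5 = 0.30 × 0.55 × 1.4 = 0.2310 m³/s
w_6 = (17.0 − 11.7)/2 = 2.65 m; q_6 = 0.24 × 0.65 × 2.65 = 0.4134 m³/s
w_7 = (17.0 − 13.5)/2 = 1.75 m; q_7 = 0.14 × 0.17 × 1.75 = 0.04165 m³/s
Q = Σ qᵢ = 2.323 m³/s

2.32 m³/s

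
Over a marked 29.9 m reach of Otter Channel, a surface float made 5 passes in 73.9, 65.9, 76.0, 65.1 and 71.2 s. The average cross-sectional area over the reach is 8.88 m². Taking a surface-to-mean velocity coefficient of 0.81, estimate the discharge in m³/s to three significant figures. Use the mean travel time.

3.05 m³/s

t̄ = (73.9 + 65.9 + 76.0 + 65.1 + 71.2) / 5 = 70.42 s
v_surface = L / t̄ = 29.9 / 70.42 = 0.4246 m/s
v_mean = 0.81 × 0.4246 = 0.3439 m/s
Q = A × v_mean = 8.88 × 0.3439 = 3.054 m³/s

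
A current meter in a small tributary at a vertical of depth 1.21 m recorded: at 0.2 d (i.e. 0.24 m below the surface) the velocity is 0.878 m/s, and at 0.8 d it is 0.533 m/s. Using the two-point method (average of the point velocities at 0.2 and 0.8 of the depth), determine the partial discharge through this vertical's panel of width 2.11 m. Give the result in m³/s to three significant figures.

1.80 m³/s

v̄ = (0.878 + 0.533) / 2 = 0.7055 m/s
q = v̄ × d × w = 0.7055 × 1.21 × 2.11 = 1.801 m³/s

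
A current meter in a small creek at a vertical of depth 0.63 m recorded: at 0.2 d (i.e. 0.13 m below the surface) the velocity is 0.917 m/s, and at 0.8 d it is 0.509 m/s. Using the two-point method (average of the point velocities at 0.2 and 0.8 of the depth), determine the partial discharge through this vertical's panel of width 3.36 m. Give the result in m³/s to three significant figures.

v̄ = (0.917 + 0.509) / 2 = 0.7130 m/s
q = v̄ × d × w = 0.7130 × 0.63 × 3.36 = 1.509 m³/s

1.51 m³/s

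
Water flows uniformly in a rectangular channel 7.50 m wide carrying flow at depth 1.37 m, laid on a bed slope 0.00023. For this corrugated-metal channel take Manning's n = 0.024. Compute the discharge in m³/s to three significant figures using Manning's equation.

6.51 m³/s

A = b·y = 7.50 × 1.37 = 10.28 m²
P = b + 2y = 7.50 + 2×1.37 = 10.24 m
R = A/P = 10.28/10.24 = 1.003 m
Q = (1/n)·A·R^(2/3)·S^(1/2) = (1/0.024) × 10.28 × 1.003^(2/3) × 0.00023^(1/2) = 6.508 m³/s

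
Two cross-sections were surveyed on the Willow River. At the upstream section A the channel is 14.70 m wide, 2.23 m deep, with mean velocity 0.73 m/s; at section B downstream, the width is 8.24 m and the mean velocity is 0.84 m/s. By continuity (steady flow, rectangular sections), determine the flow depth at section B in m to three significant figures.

3.46 m

Q = A₁V₁ = (14.70×2.23) × 0.73 = 23.93 m³/s
d₂ = Q/(b₂ V₂) = 23.93/(8.24×0.84) = 3.457 m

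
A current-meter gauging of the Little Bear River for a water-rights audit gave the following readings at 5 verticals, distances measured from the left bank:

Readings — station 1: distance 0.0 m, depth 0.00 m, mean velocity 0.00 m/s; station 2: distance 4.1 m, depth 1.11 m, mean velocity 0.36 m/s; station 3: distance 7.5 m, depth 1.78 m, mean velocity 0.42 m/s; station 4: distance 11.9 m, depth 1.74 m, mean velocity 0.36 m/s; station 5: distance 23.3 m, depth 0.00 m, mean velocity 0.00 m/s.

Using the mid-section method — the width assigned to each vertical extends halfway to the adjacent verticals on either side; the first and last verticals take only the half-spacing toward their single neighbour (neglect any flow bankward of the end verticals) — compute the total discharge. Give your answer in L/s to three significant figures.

w_2 = (7.5 − 0.0)/2 = 3.75 m; q_2 = 0.36 × 1.11 × 3.75 = 1.499 m³/s
w_3 = (11.9 − 4.1)/2 = 3.9 m; q_3 = 0.42 × 1.78 × 3.9 = 2.916 m³/s
w_4 = (23.3 − 7.5)/2 = 7.9 m; q_4 = 0.36 × 1.74 × 7.9 = 4.949 m³/s
Stations 1, 5 contribute zero (depth or velocity is 0).
Q = Σ qᵢ = 9.363 m³/s
= 9.363 × 1000 = 9363 L/s

9360 L/s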